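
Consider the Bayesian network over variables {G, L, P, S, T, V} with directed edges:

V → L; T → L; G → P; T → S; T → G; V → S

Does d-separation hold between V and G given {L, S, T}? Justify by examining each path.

There are 2 undirected paths between V and G; checking each against the conditioning set {L, S, T}:
Path 1: V → S ← T → G
  T is a fork here and T is conditioned on, so the path is blocked at T.
Path 2: V → L ← T → G
  T is a fork here and T is conditioned on, so the path is blocked at T.
All paths are blocked; V ⊥ G | {L, S, T} holds.

Yes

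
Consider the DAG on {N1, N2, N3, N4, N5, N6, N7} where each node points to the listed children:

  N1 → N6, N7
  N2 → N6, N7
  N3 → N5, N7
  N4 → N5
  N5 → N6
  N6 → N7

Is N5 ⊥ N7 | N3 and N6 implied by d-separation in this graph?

Enumerating the 4 paths from N5 to N7 and testing each for blocking by {N3, N6}:
Path 1: N5 ← N3 → N7
  N3 is a fork here and N3 is conditioned on, so the path is blocked at N3.
Path 2: N5 → N6 ← N2 → N7
  N6 is a collider and N6 is conditioned on, which opens it; N2 is a fork and N2 is not conditioned on — no node blocks this path, so it is active.
Path 3: N5 → N6 → N7
  N6 is a chain here and N6 is conditioned on, so the path is blocked at N6.
Path 4: N5 → N6 ← N1 → N7
  N6 is a collider and N6 is conditioned on, which opens it; N1 is a fork and N1 is not conditioned on — no node blocks this path, so it is active.
Because an active path exists, N5 and N7 are not d-separated.

No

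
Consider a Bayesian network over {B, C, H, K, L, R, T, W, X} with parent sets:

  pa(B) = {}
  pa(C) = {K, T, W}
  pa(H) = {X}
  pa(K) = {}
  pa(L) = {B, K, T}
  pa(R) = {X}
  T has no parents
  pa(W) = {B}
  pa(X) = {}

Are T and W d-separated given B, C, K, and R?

There are 4 undirected paths between T and W; checking each against the conditioning set {B, C, K, R}:
  1. T → C ← K → L ← B → W — C:collider[open]; K:fork[blocks]; L:collider[blocks]; B:fork[blocks] ⇒ blocked
  2. T → C ← W — C:collider[open] ⇒ active
  3. T → L ← B → W — L:collider[blocks]; B:fork[blocks] ⇒ blocked
  4. T → L ← K → C ← W — L:collider[blocks]; K:fork[blocks]; C:collider[open] ⇒ blocked
Since the path T → C ← W is active, T and W are not d-separated given {B, C, K, R}.

No — T and W are not d-separated given {B, C, K, R}.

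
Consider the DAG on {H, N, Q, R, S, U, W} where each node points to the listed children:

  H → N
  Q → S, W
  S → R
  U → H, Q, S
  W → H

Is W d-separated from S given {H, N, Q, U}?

4 paths connect W and S; each must be blocked for d-separation to hold:
Path 1: W ← Q → S
  Q is a fork here and Q is conditioned on, so the path is blocked at Q.
Path 2: W ← Q ← U → S
  Q is a chain here and Q is conditioned on, so the path is blocked at Q.
Path 3: W → H ← U → Q → S
  U is a fork here and U is conditioned on, so the path is blocked at U.
Path 4: W → H ← U → S
  U is a fork here and U is conditioned on, so the path is blocked at U.
Since every path is blocked, d-separation holds.

Yes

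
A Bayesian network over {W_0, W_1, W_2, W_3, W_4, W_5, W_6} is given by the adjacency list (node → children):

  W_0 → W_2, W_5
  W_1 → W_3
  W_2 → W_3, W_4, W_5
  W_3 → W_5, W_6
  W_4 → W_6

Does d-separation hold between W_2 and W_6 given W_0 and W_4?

There are 4 undirected paths between W_2 and W_6; checking each against the conditioning set {W_0, W_4}:
Path 1: W_2 → W_5 ← W_3 → W_6
  W_5 is a collider here and neither W_5 nor any of its descendants is conditioned on, so the collider stays closed — the path is blocked at W_5.
Path 2: W_2 ← W_0 → W_5 ← W_3 → W_6
  W_0 is a fork here and W_0 is conditioned on, so the path is blocked at W_0.
Path 3: W_2 → W_3 → W_6
  W_3 is a chain and W_3 is not conditioned on — no node blocks this path, so it is active.
Path 4: W_2 → W_4 → W_6
  W_4 is a chain here and W_4 is conditioned on, so the path is blocked at W_4.
Because an active path exists, W_2 and W_6 are not d-separated.

No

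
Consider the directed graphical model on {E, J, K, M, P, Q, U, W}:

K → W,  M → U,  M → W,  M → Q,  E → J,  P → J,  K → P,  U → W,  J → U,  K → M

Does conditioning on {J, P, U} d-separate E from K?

We examine all 5 paths between E and K:
Path 1: E → J → U → W ← M ← K
  J is a chain here and J is conditioned on, so the path is blocked at J.
Path 2: E → J → U → W ← K
  J is a chain here and J is conditioned on, so the path is blocked at J.
Path 3: E → J → U ← M → W ← K
  J is a chain here and J is conditioned on, so the path is blocked at J.
Path 4: E → J → U ← M ← K
  J is a chain here and J is conditioned on, so the path is blocked at J.
Path 5: E → J ← P ← K
  P is a chain here and P is conditioned on, so the path is blocked at P.
All paths are blocked; E ⊥ K | {J, P, U} holds.

Yes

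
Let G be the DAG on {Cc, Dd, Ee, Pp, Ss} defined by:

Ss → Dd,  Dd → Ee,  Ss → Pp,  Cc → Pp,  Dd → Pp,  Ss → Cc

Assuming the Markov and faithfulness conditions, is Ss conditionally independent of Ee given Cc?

No

3 paths connect Ss and Ee; each must be blocked for d-separation to hold:
  1. Ss → Cc → Pp ← Dd → Ee — Cc:chain[blocks]; Pp:collider[blocks]; Dd:fork[open] ⇒ blocked
  2. Ss → Pp ← Dd → Ee — Pp:collider[blocks]; Dd:fork[open] ⇒ blocked
  3. Ss → Dd → Ee — Dd:chain[open] ⇒ active
Since the path Ss → Dd → Ee is active, Ss and Ee are not d-separated given {Cc}.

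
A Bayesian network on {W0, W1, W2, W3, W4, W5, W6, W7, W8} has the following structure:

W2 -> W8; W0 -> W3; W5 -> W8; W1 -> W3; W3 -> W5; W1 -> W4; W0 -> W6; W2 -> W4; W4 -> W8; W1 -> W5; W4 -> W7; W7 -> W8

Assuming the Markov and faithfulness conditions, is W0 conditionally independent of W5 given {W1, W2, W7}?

5 paths connect W0 and W5; each must be blocked for d-separation to hold:
  1. W0 → W3 → W5 — W3:chain[open] ⇒ active
  2. W0 → W3 ← W1 → W5 — W3:collider[blocks]; W1:fork[blocks] ⇒ blocked
  3. W0 → W3 ← W1 → W4 → W8 ← W5 — W3:collider[blocks]; W1:fork[blocks]; W4:chain[open]; W8:collider[blocks] ⇒ blocked
  4. W0 → W3 ← W1 → W4 ← W2 → W8 ← W5 — W3:collider[blocks]; W1:fork[blocks]; W4:collider[open]; W2:fork[blocks]; W8:collider[blocks] ⇒ blocked
  5. W0 → W3 ← W1 → W4 → W7 → W8 ← W5 — W3:collider[blocks]; W1:fork[blocks]; W4:chain[open]; W7:chain[blocks]; W8:collider[blocks] ⇒ blocked
At least one path is unblocked, so d-separation fails.

No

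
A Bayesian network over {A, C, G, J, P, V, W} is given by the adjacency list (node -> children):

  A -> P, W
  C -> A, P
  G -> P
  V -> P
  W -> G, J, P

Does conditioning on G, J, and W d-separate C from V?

Enumerating the 4 paths from C to V and testing each for blocking by {G, J, W}:
Path 1: C → A → W → G → P ← V
  W is a chain here and W is conditioned on, so the path is blocked at W.
Path 2: C → A → W → P ← V
  W is a chain here and W is conditioned on, so the path is blocked at W.
Path 3: C → A → P ← V
  P is a collider here and neither P nor any of its descendants is conditioned on, so the collider stays closed — the path is blocked at P.
Path 4: C → P ← V
  P is a collider here and neither P nor any of its descendants is conditioned on, so the collider stays closed — the path is blocked at P.
Since every path is blocked, d-separation holds.

Yes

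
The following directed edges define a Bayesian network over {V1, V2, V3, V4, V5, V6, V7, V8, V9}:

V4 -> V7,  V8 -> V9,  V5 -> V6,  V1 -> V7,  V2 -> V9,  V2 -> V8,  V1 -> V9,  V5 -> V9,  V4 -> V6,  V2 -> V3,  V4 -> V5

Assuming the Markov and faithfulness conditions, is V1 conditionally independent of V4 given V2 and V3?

Yes — V1 and V4 are d-separated given {V2, V3}.

There are 3 undirected paths between V1 and V4; checking each against the conditioning set {V2, V3}:
  1. V1 → V9 ← V5 → V6 ← V4 — V9:collider[blocks]; V5:fork[open]; V6:collider[blocks] ⇒ blocked
  2. V1 → V9 ← V5 ← V4 — V9:collider[blocks]; V5:chain[open] ⇒ blocked
  3. V1 → V7 ← V4 — V7:collider[blocks] ⇒ blocked
Since every path is blocked, d-separation holds.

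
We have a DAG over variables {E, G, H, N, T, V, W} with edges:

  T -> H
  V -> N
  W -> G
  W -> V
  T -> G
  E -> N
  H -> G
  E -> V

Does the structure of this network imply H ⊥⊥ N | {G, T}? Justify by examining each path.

No — H and N are not d-separated given {G, T}.

We examine all 4 paths between H and N:
Path 1: H → G ← W → V → N
  G is a collider and G is conditioned on, which opens it; W is a fork and W is not conditioned on; V is a chain and V is not conditioned on — no node blocks this path, so it is active.
Path 2: H → G ← W → V ← E → N
  V is a collider here and neither V nor any of its descendants is conditioned on, so the collider stays closed — the path is blocked at V.
Path 3: H ← T → G ← W → V → N
  T is a fork here and T is conditioned on, so the path is blocked at T.
Path 4: H ← T → G ← W → V ← E → N
  T is a fork here and T is conditioned on, so the path is blocked at T.
Since the path H → G ← W → V → N is active, H and N are not d-separated given {G, T}.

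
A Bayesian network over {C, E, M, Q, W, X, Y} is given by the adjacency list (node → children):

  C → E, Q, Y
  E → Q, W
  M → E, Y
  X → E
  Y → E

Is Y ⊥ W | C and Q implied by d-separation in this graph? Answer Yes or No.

No — Y and W are not d-separated given {C, Q}.

Enumerating the 4 paths from Y to W and testing each for blocking by {C, Q}:
Path 1: Y → E → W
  E is a chain and E is not conditioned on — no node blocks this path, so it is active.
Path 2: Y ← M → E → W
  M is a fork and M is not conditioned on; E is a chain and E is not conditioned on — no node blocks this path, so it is active.
Path 3: Y ← C → E → W
  C is a fork here and C is conditioned on, so the path is blocked at C.
Path 4: Y ← C → Q ← E → W
  C is a fork here and C is conditioned on, so the path is blocked at C.
Since the path Y → E → W is active, Y and W are not d-separated given {C, Q}.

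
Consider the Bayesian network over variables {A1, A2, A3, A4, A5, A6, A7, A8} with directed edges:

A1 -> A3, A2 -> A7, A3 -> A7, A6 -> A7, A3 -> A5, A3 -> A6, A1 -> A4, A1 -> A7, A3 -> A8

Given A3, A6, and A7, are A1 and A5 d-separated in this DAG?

Yes

We examine all 3 paths between A1 and A5:
  1. A1 → A3 → A5 — A3:chain[blocks] ⇒ blocked
  2. A1 → A7 ← A3 → A5 — A7:collider[open]; A3:fork[blocks] ⇒ blocked
  3. A1 → A7 ← A6 ← A3 → A5 — A7:collider[open]; A6:chain[blocks]; A3:fork[blocks] ⇒ blocked
Every path is blocked, so A1 and A5 are d-separated given {A3, A6, A7}.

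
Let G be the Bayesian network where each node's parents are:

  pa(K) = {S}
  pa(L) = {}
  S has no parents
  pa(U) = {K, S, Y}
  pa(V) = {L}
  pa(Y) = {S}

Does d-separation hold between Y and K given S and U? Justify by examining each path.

Enumerating the 4 paths from Y to K and testing each for blocking by {S, U}:
Path 1: Y ← S → K
  S is a fork here and S is conditioned on, so the path is blocked at S.
Path 2: Y ← S → U ← K
  S is a fork here and S is conditioned on, so the path is blocked at S.
Path 3: Y → U ← S → K
  S is a fork here and S is conditioned on, so the path is blocked at S.
Path 4: Y → U ← K
  U is a collider and U is conditioned on, which opens it — no node blocks this path, so it is active.
Because an active path exists, Y and K are not d-separated.

No — Y and K are not d-separated given {S, U}.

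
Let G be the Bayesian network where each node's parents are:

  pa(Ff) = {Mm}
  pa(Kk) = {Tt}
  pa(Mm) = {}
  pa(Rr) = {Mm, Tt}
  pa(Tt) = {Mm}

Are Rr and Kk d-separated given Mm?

No

2 paths connect Rr and Kk; each must be blocked for d-separation to hold:
  1. Rr ← Tt → Kk — Tt:fork[open] ⇒ active
  2. Rr ← Mm → Tt → Kk — Mm:fork[blocks]; Tt:chain[open] ⇒ blocked
Because an active path exists, Rr and Kk are not d-separated.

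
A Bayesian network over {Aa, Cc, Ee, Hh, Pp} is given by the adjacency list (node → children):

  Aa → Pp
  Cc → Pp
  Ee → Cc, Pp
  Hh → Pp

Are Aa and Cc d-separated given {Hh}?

There are 2 undirected paths between Aa and Cc; checking each against the conditioning set {Hh}:
Path 1: Aa → Pp ← Cc
  Pp is a collider here and neither Pp nor any of its descendants is conditioned on, so the collider stays closed — the path is blocked at Pp.
Path 2: Aa → Pp ← Ee → Cc
  Pp is a collider here and neither Pp nor any of its descendants is conditioned on, so the collider stays closed — the path is blocked at Pp.
Every path is blocked, so Aa and Cc are d-separated given {Hh}.

Yes — Aa and Cc are d-separated given {Hh}.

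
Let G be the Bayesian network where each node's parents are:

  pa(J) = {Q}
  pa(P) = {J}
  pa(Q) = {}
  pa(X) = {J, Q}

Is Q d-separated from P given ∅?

No — Q and P are not d-separated given ∅.

Enumerating the 2 paths from Q to P and testing each for blocking by ∅:
Path 1: Q → X ← J → P
  X is a collider here and neither X nor any of its descendants is conditioned on, so the collider stays closed — the path is blocked at X.
Path 2: Q → J → P
  J is a chain and J is not conditioned on — no node blocks this path, so it is active.
Because an active path exists, Q and P are not d-separated.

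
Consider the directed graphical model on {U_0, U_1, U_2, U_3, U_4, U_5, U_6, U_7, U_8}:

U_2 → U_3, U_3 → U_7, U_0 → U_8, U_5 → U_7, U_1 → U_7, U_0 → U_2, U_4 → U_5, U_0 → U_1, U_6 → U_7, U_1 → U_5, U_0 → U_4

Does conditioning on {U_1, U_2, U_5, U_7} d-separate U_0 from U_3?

Yes

We examine all 5 paths between U_0 and U_3:
  1. U_0 → U_1 → U_5 → U_7 ← U_3 — U_1:chain[blocks]; U_5:chain[blocks]; U_7:collider[open] ⇒ blocked
  2. U_0 → U_1 → U_7 ← U_3 — U_1:chain[blocks]; U_7:collider[open] ⇒ blocked
  3. U_0 → U_4 → U_5 ← U_1 → U_7 ← U_3 — U_4:chain[open]; U_5:collider[open]; U_1:fork[blocks]; U_7:collider[open] ⇒ blocked
  4. U_0 → U_4 → U_5 → U_7 ← U_3 — U_4:chain[open]; U_5:chain[blocks]; U_7:collider[open] ⇒ blocked
  5. U_0 → U_2 → U_3 — U_2:chain[blocks] ⇒ blocked
Every path is blocked, so U_0 and U_3 are d-separated given {U_1, U_2, U_5, U_7}.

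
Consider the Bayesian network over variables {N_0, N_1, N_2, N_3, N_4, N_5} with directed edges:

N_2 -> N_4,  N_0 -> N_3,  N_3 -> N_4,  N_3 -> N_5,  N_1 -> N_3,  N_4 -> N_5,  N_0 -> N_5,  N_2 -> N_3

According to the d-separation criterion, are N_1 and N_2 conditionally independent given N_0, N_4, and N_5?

No

Enumerating the 4 paths from N_1 to N_2 and testing each for blocking by {N_0, N_4, N_5}:
  1. N_1 → N_3 → N_5 ← N_4 ← N_2 — N_3:chain[open]; N_5:collider[open]; N_4:chain[blocks] ⇒ blocked
  2. N_1 → N_3 → N_4 ← N_2 — N_3:chain[open]; N_4:collider[open] ⇒ active
  3. N_1 → N_3 ← N_2 — N_3:collider[open] ⇒ active
  4. N_1 → N_3 ← N_0 → N_5 ← N_4 ← N_2 — N_3:collider[open]; N_0:fork[blocks]; N_5:collider[open]; N_4:chain[blocks] ⇒ blocked
Because an active path exists, N_1 and N_2 are not d-separated.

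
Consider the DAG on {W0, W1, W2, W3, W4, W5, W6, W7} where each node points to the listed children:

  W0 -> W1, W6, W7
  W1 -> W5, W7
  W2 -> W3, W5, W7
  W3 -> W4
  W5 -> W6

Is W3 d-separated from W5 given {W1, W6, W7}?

No

We examine all 5 paths between W3 and W5:
Path 1: W3 ← W2 → W5
  W2 is a fork and W2 is not conditioned on — no node blocks this path, so it is active.
Path 2: W3 ← W2 → W7 ← W1 ← W0 → W6 ← W5
  W1 is a chain here and W1 is conditioned on, so the path is blocked at W1.
Path 3: W3 ← W2 → W7 ← W1 → W5
  W1 is a fork here and W1 is conditioned on, so the path is blocked at W1.
Path 4: W3 ← W2 → W7 ← W0 → W1 → W5
  W1 is a chain here and W1 is conditioned on, so the path is blocked at W1.
Path 5: W3 ← W2 → W7 ← W0 → W6 ← W5
  W2 is a fork and W2 is not conditioned on; W7 is a collider and W7 is conditioned on, which opens it; W0 is a fork and W0 is not conditioned on; W6 is a collider and W6 is conditioned on, which opens it — no node blocks this path, so it is active.
Because an active path exists, W3 and W5 are not d-separated.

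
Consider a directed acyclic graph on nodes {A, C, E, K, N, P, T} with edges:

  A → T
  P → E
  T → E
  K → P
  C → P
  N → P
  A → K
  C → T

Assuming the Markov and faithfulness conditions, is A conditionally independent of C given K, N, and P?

4 paths connect A and C; each must be blocked for d-separation to hold:
  1. A → T → E ← P ← C — T:chain[open]; E:collider[blocks]; P:chain[blocks] ⇒ blocked
  2. A → T ← C — T:collider[blocks] ⇒ blocked
  3. A → K → P → E ← T ← C — K:chain[blocks]; P:chain[blocks]; E:collider[blocks]; T:chain[open] ⇒ blocked
  4. A → K → P ← C — K:chain[blocks]; P:collider[open] ⇒ blocked
Since every path is blocked, d-separation holds.

Yes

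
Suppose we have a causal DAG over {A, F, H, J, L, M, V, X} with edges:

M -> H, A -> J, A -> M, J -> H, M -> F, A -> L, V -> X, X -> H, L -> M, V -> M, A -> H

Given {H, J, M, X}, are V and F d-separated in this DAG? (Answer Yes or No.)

Yes

There are 6 undirected paths between V and F; checking each against the conditioning set {H, J, M, X}:
Path 1: V → X → H ← J ← A → L → M → F
  X is a chain here and X is conditioned on, so the path is blocked at X.
Path 2: V → X → H ← J ← A → M → F
  X is a chain here and X is conditioned on, so the path is blocked at X.
Path 3: V → X → H ← M → F
  X is a chain here and X is conditioned on, so the path is blocked at X.
Path 4: V → X → H ← A → L → M → F
  X is a chain here and X is conditioned on, so the path is blocked at X.
Path 5: V → X → H ← A → M → F
  X is a chain here and X is conditioned on, so the path is blocked at X.
Path 6: V → M → F
  M is a chain here and M is conditioned on, so the path is blocked at M.
All paths are blocked; V ⊥ F | {H, J, M, X} holds.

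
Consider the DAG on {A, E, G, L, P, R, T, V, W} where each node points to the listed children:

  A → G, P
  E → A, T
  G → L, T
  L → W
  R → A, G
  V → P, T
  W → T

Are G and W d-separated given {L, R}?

Yes — G and W are d-separated given {L, R}.

We examine all 6 paths between G and W:
  1. G → L → W — L:chain[blocks] ⇒ blocked
  2. G → T ← W — T:collider[blocks] ⇒ blocked
  3. G ← R → A → P ← V → T ← W — R:fork[blocks]; A:chain[open]; P:collider[blocks]; V:fork[open]; T:collider[blocks] ⇒ blocked
  4. G ← R → A ← E → T ← W — R:fork[blocks]; A:collider[open]; E:fork[open]; T:collider[blocks] ⇒ blocked
  5. G ← A → P ← V → T ← W — A:fork[open]; P:collider[blocks]; V:fork[open]; T:collider[blocks] ⇒ blocked
  6. G ← A ← E → T ← W — A:chain[open]; E:fork[open]; T:collider[blocks] ⇒ blocked
All paths are blocked; G ⊥ W | {L, R} holds.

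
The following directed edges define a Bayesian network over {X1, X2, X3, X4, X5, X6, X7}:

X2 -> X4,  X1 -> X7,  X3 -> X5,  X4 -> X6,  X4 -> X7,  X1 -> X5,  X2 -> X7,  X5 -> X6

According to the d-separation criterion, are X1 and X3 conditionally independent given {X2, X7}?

Yes — X1 and X3 are d-separated given {X2, X7}.

There are 3 undirected paths between X1 and X3; checking each against the conditioning set {X2, X7}:
Path 1: X1 → X7 ← X4 → X6 ← X5 ← X3
  X6 is a collider here and neither X6 nor any of its descendants is conditioned on, so the collider stays closed — the path is blocked at X6.
Path 2: X1 → X7 ← X2 → X4 → X6 ← X5 ← X3
  X2 is a fork here and X2 is conditioned on, so the path is blocked at X2.
Path 3: X1 → X5 ← X3
  X5 is a collider here and neither X5 nor any of its descendants is conditioned on, so the collider stays closed — the path is blocked at X5.
Since every path is blocked, d-separation holds.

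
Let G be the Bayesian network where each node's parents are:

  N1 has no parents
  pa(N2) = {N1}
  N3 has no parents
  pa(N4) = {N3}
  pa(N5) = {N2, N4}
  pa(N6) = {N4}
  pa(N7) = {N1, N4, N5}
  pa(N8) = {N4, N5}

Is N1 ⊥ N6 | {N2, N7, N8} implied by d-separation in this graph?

No

Enumerating the 6 paths from N1 to N6 and testing each for blocking by {N2, N7, N8}:
Path 1: N1 → N2 → N5 → N7 ← N4 → N6
  N2 is a chain here and N2 is conditioned on, so the path is blocked at N2.
Path 2: N1 → N2 → N5 ← N4 → N6
  N2 is a chain here and N2 is conditioned on, so the path is blocked at N2.
Path 3: N1 → N2 → N5 → N8 ← N4 → N6
  N2 is a chain here and N2 is conditioned on, so the path is blocked at N2.
Path 4: N1 → N7 ← N5 ← N4 → N6
  N7 is a collider and N7 is conditioned on, which opens it; N5 is a chain and N5 is not conditioned on; N4 is a fork and N4 is not conditioned on — no node blocks this path, so it is active.
Path 5: N1 → N7 ← N5 → N8 ← N4 → N6
  N7 is a collider and N7 is conditioned on, which opens it; N5 is a fork and N5 is not conditioned on; N8 is a collider and N8 is conditioned on, which opens it; N4 is a fork and N4 is not conditioned on — no node blocks this path, so it is active.
Path 6: N1 → N7 ← N4 → N6
  N7 is a collider and N7 is conditioned on, which opens it; N4 is a fork and N4 is not conditioned on — no node blocks this path, so it is active.
Since the path N1 → N7 ← N5 ← N4 → N6 is active, N1 and N6 are not d-separated given {N2, N7, N8}.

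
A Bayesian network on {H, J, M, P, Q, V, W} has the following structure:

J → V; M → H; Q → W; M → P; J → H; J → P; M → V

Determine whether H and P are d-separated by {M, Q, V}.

No

Enumerating the 4 paths from H to P and testing each for blocking by {M, Q, V}:
  1. H ← J → P — J:fork[open] ⇒ active
  2. H ← J → V ← M → P — J:fork[open]; V:collider[open]; M:fork[blocks] ⇒ blocked
  3. H ← M → P — M:fork[blocks] ⇒ blocked
  4. H ← M → V ← J → P — M:fork[blocks]; V:collider[open]; J:fork[open] ⇒ blocked
At least one path is unblocked, so d-separation fails.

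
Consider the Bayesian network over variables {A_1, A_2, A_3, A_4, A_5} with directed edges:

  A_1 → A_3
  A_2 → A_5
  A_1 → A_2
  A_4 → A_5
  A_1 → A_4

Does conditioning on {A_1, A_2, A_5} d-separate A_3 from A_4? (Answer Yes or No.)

There are 2 undirected paths between A_3 and A_4; checking each against the conditioning set {A_1, A_2, A_5}:
  1. A_3 ← A_1 → A_2 → A_5 ← A_4 — A_1:fork[blocks]; A_2:chain[blocks]; A_5:collider[open] ⇒ blocked
  2. A_3 ← A_1 → A_4 — A_1:fork[blocks] ⇒ blocked
Since every path is blocked, d-separation holds.

Yes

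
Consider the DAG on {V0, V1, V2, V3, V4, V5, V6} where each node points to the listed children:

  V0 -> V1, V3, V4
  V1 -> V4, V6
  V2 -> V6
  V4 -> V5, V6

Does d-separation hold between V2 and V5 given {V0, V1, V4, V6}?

Enumerating the 3 paths from V2 to V5 and testing each for blocking by {V0, V1, V4, V6}:
Path 1: V2 → V6 ← V1 ← V0 → V4 → V5
  V1 is a chain here and V1 is conditioned on, so the path is blocked at V1.
Path 2: V2 → V6 ← V1 → V4 → V5
  V1 is a fork here and V1 is conditioned on, so the path is blocked at V1.
Path 3: V2 → V6 ← V4 → V5
  V4 is a fork here and V4 is conditioned on, so the path is blocked at V4.
Every path is blocked, so V2 and V5 are d-separated given {V0, V1, V4, V6}.

Yes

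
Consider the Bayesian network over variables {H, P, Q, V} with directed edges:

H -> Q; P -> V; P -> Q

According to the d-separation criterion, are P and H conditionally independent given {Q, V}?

No

The only undirected path from P to H is:
Path 1: P → Q ← H
  Q is a collider and Q is conditioned on, which opens it — no node blocks this path, so it is active.
Since the path P → Q ← H is active, P and H are not d-separated given {Q, V}.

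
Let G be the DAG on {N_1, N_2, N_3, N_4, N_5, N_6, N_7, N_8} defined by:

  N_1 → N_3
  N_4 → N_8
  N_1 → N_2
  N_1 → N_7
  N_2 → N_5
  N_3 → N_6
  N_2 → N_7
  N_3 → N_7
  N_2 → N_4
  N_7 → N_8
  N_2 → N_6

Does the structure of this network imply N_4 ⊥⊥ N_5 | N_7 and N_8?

6 paths connect N_4 and N_5; each must be blocked for d-separation to hold:
Path 1: N_4 → N_8 ← N_7 ← N_2 → N_5
  N_7 is a chain here and N_7 is conditioned on, so the path is blocked at N_7.
Path 2: N_4 → N_8 ← N_7 ← N_1 → N_2 → N_5
  N_7 is a chain here and N_7 is conditioned on, so the path is blocked at N_7.
Path 3: N_4 → N_8 ← N_7 ← N_1 → N_3 → N_6 ← N_2 → N_5
  N_7 is a chain here and N_7 is conditioned on, so the path is blocked at N_7.
Path 4: N_4 → N_8 ← N_7 ← N_3 ← N_1 → N_2 → N_5
  N_7 is a chain here and N_7 is conditioned on, so the path is blocked at N_7.
Path 5: N_4 → N_8 ← N_7 ← N_3 → N_6 ← N_2 → N_5
  N_7 is a chain here and N_7 is conditioned on, so the path is blocked at N_7.
Path 6: N_4 ← N_2 → N_5
  N_2 is a fork and N_2 is not conditioned on — no node blocks this path, so it is active.
Since the path N_4 ← N_2 → N_5 is active, N_4 and N_5 are not d-separated given {N_7, N_8}.

No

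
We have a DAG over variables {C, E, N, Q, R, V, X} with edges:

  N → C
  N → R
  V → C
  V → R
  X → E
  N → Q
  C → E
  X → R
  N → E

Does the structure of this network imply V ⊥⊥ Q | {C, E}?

No

6 paths connect V and Q; each must be blocked for d-separation to hold:
Path 1: V → R ← N → Q
  R is a collider here and neither R nor any of its descendants is conditioned on, so the collider stays closed — the path is blocked at R.
Path 2: V → R ← X → E ← N → Q
  R is a collider here and neither R nor any of its descendants is conditioned on, so the collider stays closed — the path is blocked at R.
Path 3: V → R ← X → E ← C ← N → Q
  R is a collider here and neither R nor any of its descendants is conditioned on, so the collider stays closed — the path is blocked at R.
Path 4: V → C ← N → Q
  C is a collider and C is conditioned on, which opens it; N is a fork and N is not conditioned on — no node blocks this path, so it is active.
Path 5: V → C → E ← N → Q
  C is a chain here and C is conditioned on, so the path is blocked at C.
Path 6: V → C → E ← X → R ← N → Q
  C is a chain here and C is conditioned on, so the path is blocked at C.
Because an active path exists, V and Q are not d-separated.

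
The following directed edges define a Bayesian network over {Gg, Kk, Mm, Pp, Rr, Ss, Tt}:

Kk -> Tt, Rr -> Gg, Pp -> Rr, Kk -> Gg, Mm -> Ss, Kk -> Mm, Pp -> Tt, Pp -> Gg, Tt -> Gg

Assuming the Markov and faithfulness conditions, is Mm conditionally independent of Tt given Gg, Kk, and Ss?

Enumerating the 4 paths from Mm to Tt and testing each for blocking by {Gg, Kk, Ss}:
Path 1: Mm ← Kk → Gg ← Pp → Tt
  Kk is a fork here and Kk is conditioned on, so the path is blocked at Kk.
Path 2: Mm ← Kk → Gg ← Tt
  Kk is a fork here and Kk is conditioned on, so the path is blocked at Kk.
Path 3: Mm ← Kk → Gg ← Rr ← Pp → Tt
  Kk is a fork here and Kk is conditioned on, so the path is blocked at Kk.
Path 4: Mm ← Kk → Tt
  Kk is a fork here and Kk is conditioned on, so the path is blocked at Kk.
Every path is blocked, so Mm and Tt are d-separated given {Gg, Kk, Ss}.

Yes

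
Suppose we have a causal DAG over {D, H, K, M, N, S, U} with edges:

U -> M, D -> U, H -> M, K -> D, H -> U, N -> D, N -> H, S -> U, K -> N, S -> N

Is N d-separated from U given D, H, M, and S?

Yes

5 paths connect N and U; each must be blocked for d-separation to hold:
Path 1: N ← S → U
  S is a fork here and S is conditioned on, so the path is blocked at S.
Path 2: N ← K → D → U
  D is a chain here and D is conditioned on, so the path is blocked at D.
Path 3: N → H → M ← U
  H is a chain here and H is conditioned on, so the path is blocked at H.
Path 4: N → H → U
  H is a chain here and H is conditioned on, so the path is blocked at H.
Path 5: N → D → U
  D is a chain here and D is conditioned on, so the path is blocked at D.
All paths are blocked; N ⊥ U | {D, H, M, S} holds.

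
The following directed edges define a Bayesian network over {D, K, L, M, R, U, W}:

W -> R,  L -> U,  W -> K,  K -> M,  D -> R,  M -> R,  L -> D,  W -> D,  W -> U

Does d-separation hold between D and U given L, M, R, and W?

There are 4 undirected paths between D and U; checking each against the conditioning set {L, M, R, W}:
  1. D → R ← M ← K ← W → U — R:collider[open]; M:chain[blocks]; K:chain[open]; W:fork[blocks] ⇒ blocked
  2. D → R ← W → U — R:collider[open]; W:fork[blocks] ⇒ blocked
  3. D ← L → U — L:fork[blocks] ⇒ blocked
  4. D ← W → U — W:fork[blocks] ⇒ blocked
Every path is blocked, so D and U are d-separated given {L, M, R, W}.

Yes — D and U are d-separated given {L, M, R, W}.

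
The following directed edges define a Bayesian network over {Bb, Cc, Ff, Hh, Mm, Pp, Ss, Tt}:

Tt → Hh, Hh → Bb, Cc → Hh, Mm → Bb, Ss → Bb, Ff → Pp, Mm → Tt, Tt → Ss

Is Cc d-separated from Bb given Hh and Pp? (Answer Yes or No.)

No

Enumerating the 3 paths from Cc to Bb and testing each for blocking by {Hh, Pp}:
  1. Cc → Hh → Bb — Hh:chain[blocks] ⇒ blocked
  2. Cc → Hh ← Tt → Ss → Bb — Hh:collider[open]; Tt:fork[open]; Ss:chain[open] ⇒ active
  3. Cc → Hh ← Tt ← Mm → Bb — Hh:collider[open]; Tt:chain[open]; Mm:fork[open] ⇒ active
At least one path is unblocked, so d-separation fails.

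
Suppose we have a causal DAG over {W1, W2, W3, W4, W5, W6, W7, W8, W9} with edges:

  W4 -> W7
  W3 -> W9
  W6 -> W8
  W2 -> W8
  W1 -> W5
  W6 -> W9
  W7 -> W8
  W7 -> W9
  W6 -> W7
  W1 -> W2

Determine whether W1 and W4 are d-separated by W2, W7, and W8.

Yes — W1 and W4 are d-separated given {W2, W7, W8}.

3 paths connect W1 and W4; each must be blocked for d-separation to hold:
  1. W1 → W2 → W8 ← W7 ← W4 — W2:chain[blocks]; W8:collider[open]; W7:chain[blocks] ⇒ blocked
  2. W1 → W2 → W8 ← W6 → W7 ← W4 — W2:chain[blocks]; W8:collider[open]; W6:fork[open]; W7:collider[open] ⇒ blocked
  3. W1 → W2 → W8 ← W6 → W9 ← W7 ← W4 — W2:chain[blocks]; W8:collider[open]; W6:fork[open]; W9:collider[blocks]; W7:chain[blocks] ⇒ blocked
Every path is blocked, so W1 and W4 are d-separated given {W2, W7, W8}.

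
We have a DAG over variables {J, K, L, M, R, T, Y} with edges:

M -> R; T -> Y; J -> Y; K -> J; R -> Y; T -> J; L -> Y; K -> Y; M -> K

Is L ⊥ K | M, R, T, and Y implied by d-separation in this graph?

We examine all 4 paths between L and K:
Path 1: L → Y ← R ← M → K
  R is a chain here and R is conditioned on, so the path is blocked at R.
Path 2: L → Y ← J ← K
  Y is a collider and Y is conditioned on, which opens it; J is a chain and J is not conditioned on — no node blocks this path, so it is active.
Path 3: L → Y ← T → J ← K
  T is a fork here and T is conditioned on, so the path is blocked at T.
Path 4: L → Y ← K
  Y is a collider and Y is conditioned on, which opens it — no node blocks this path, so it is active.
At least one path is unblocked, so d-separation fails.

No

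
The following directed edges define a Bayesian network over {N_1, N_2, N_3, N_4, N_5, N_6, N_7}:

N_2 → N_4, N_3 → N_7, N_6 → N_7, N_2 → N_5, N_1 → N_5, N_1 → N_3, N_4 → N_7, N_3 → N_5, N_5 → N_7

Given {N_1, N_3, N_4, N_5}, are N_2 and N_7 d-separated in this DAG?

Yes — N_2 and N_7 are d-separated given {N_1, N_3, N_4, N_5}.

4 paths connect N_2 and N_7; each must be blocked for d-separation to hold:
  1. N_2 → N_4 → N_7 — N_4:chain[blocks] ⇒ blocked
  2. N_2 → N_5 → N_7 — N_5:chain[blocks] ⇒ blocked
  3. N_2 → N_5 ← N_1 → N_3 → N_7 — N_5:collider[open]; N_1:fork[blocks]; N_3:chain[blocks] ⇒ blocked
  4. N_2 → N_5 ← N_3 → N_7 — N_5:collider[open]; N_3:fork[blocks] ⇒ blocked
Since every path is blocked, d-separation holds.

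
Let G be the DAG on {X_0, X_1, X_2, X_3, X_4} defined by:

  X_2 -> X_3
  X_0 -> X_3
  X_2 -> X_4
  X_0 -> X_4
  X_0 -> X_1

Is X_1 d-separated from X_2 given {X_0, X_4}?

2 paths connect X_1 and X_2; each must be blocked for d-separation to hold:
  1. X_1 ← X_0 → X_4 ← X_2 — X_0:fork[blocks]; X_4:collider[open] ⇒ blocked
  2. X_1 ← X_0 → X_3 ← X_2 — X_0:fork[blocks]; X_3:collider[blocks] ⇒ blocked
Since every path is blocked, d-separation holds.

Yes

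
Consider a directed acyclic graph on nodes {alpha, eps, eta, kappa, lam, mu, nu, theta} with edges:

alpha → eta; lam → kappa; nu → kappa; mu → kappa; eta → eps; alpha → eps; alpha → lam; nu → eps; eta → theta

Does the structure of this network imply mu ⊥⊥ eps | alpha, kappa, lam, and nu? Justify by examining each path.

3 paths connect mu and eps; each must be blocked for d-separation to hold:
  1. mu → kappa ← nu → eps — kappa:collider[open]; nu:fork[blocks] ⇒ blocked
  2. mu → kappa ← lam ← alpha → eta → eps — kappa:collider[open]; lam:chain[blocks]; alpha:fork[blocks]; eta:chain[open] ⇒ blocked
  3. mu → kappa ← lam ← alpha → eps — kappa:collider[open]; lam:chain[blocks]; alpha:fork[blocks] ⇒ blocked
Every path is blocked, so mu and eps are d-separated given {alpha, kappa, lam, nu}.

Yes — mu and eps are d-separated given {alpha, kappa, lam, nu}.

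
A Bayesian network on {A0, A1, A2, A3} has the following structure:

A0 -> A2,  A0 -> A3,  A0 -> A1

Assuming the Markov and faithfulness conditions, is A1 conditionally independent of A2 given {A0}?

The only undirected path from A1 to A2 is:
Path 1: A1 ← A0 → A2
  A0 is a fork here and A0 is conditioned on, so the path is blocked at A0.
Since every path is blocked, d-separation holds.

Yes — A1 and A2 are d-separated given {A0}.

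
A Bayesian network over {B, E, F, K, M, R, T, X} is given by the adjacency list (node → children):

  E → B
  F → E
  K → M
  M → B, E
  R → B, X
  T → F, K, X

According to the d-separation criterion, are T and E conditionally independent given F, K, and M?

5 paths connect T and E; each must be blocked for d-separation to hold:
Path 1: T → K → M → E
  K is a chain here and K is conditioned on, so the path is blocked at K.
Path 2: T → K → M → B ← E
  K is a chain here and K is conditioned on, so the path is blocked at K.
Path 3: T → F → E
  F is a chain here and F is conditioned on, so the path is blocked at F.
Path 4: T → X ← R → B ← E
  X is a collider here and neither X nor any of its descendants is conditioned on, so the collider stays closed — the path is blocked at X.
Path 5: T → X ← R → B ← M → E
  X is a collider here and neither X nor any of its descendants is conditioned on, so the collider stays closed — the path is blocked at X.
All paths are blocked; T ⊥ E | {F, K, M} holds.

Yes — T and E are d-separated given {F, K, M}.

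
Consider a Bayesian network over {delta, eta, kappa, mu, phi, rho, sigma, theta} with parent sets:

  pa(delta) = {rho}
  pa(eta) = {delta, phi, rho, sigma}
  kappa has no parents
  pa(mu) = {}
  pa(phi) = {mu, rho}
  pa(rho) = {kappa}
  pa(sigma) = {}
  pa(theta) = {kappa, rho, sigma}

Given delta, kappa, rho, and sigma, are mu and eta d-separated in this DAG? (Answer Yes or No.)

We examine all 5 paths between mu and eta:
Path 1: mu → phi ← rho → delta → eta
  phi is a collider here and neither phi nor any of its descendants is conditioned on, so the collider stays closed — the path is blocked at phi.
Path 2: mu → phi ← rho ← kappa → theta ← sigma → eta
  phi is a collider here and neither phi nor any of its descendants is conditioned on, so the collider stays closed — the path is blocked at phi.
Path 3: mu → phi ← rho → eta
  phi is a collider here and neither phi nor any of its descendants is conditioned on, so the collider stays closed — the path is blocked at phi.
Path 4: mu → phi ← rho → theta ← sigma → eta
  phi is a collider here and neither phi nor any of its descendants is conditioned on, so the collider stays closed — the path is blocked at phi.
Path 5: mu → phi → eta
  phi is a chain and phi is not conditioned on — no node blocks this path, so it is active.
Since the path mu → phi → eta is active, mu and eta are not d-separated given {delta, kappa, rho, sigma}.

No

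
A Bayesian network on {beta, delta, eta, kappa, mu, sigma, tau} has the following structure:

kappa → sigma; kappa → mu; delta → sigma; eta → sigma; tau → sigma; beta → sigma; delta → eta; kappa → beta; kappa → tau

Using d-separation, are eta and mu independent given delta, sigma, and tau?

No

Enumerating the 6 paths from eta to mu and testing each for blocking by {delta, sigma, tau}:
Path 1: eta → sigma ← kappa → mu
  sigma is a collider and sigma is conditioned on, which opens it; kappa is a fork and kappa is not conditioned on — no node blocks this path, so it is active.
Path 2: eta → sigma ← beta ← kappa → mu
  sigma is a collider and sigma is conditioned on, which opens it; beta is a chain and beta is not conditioned on; kappa is a fork and kappa is not conditioned on — no node blocks this path, so it is active.
Path 3: eta → sigma ← tau ← kappa → mu
  tau is a chain here and tau is conditioned on, so the path is blocked at tau.
Path 4: eta ← delta → sigma ← kappa → mu
  delta is a fork here and delta is conditioned on, so the path is blocked at delta.
Path 5: eta ← delta → sigma ← beta ← kappa → mu
  delta is a fork here and delta is conditioned on, so the path is blocked at delta.
Path 6: eta ← delta → sigma ← tau ← kappa → mu
  delta is a fork here and delta is conditioned on, so the path is blocked at delta.
At least one path is unblocked, so d-separation fails.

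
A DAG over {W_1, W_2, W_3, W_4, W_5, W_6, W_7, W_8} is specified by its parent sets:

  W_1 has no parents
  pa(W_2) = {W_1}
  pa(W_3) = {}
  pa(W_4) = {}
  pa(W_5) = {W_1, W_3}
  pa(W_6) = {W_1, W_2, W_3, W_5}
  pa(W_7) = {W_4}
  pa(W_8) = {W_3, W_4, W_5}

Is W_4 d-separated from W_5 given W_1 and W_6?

Yes

There are 5 undirected paths between W_4 and W_5; checking each against the conditioning set {W_1, W_6}:
Path 1: W_4 → W_8 ← W_5
  W_8 is a collider here and neither W_8 nor any of its descendants is conditioned on, so the collider stays closed — the path is blocked at W_8.
Path 2: W_4 → W_8 ← W_3 → W_5
  W_8 is a collider here and neither W_8 nor any of its descendants is conditioned on, so the collider stays closed — the path is blocked at W_8.
Path 3: W_4 → W_8 ← W_3 → W_6 ← W_5
  W_8 is a collider here and neither W_8 nor any of its descendants is conditioned on, so the collider stays closed — the path is blocked at W_8.
Path 4: W_4 → W_8 ← W_3 → W_6 ← W_2 ← W_1 → W_5
  W_8 is a collider here and neither W_8 nor any of its descendants is conditioned on, so the collider stays closed — the path is blocked at W_8.
Path 5: W_4 → W_8 ← W_3 → W_6 ← W_1 → W_5
  W_8 is a collider here and neither W_8 nor any of its descendants is conditioned on, so the collider stays closed — the path is blocked at W_8.
Every path is blocked, so W_4 and W_5 are d-separated given {W_1, W_6}.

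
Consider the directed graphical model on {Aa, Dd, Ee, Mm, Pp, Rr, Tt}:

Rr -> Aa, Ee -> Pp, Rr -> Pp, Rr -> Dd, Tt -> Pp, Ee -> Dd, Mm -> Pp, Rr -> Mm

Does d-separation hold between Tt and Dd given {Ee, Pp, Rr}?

3 paths connect Tt and Dd; each must be blocked for d-separation to hold:
Path 1: Tt → Pp ← Rr → Dd
  Rr is a fork here and Rr is conditioned on, so the path is blocked at Rr.
Path 2: Tt → Pp ← Ee → Dd
  Ee is a fork here and Ee is conditioned on, so the path is blocked at Ee.
Path 3: Tt → Pp ← Mm ← Rr → Dd
  Rr is a fork here and Rr is conditioned on, so the path is blocked at Rr.
All paths are blocked; Tt ⊥ Dd | {Ee, Pp, Rr} holds.

Yes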